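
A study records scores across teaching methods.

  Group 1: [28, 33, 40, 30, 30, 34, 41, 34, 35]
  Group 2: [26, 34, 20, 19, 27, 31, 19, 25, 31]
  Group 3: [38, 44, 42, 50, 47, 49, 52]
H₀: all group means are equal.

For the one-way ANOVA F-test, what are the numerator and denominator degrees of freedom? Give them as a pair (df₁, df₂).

degrees of freedom = [2, 22]

k = 3 groups, N = 25 total
df = (k−1, N−k) = (3−1, 25−3) = (2, 22)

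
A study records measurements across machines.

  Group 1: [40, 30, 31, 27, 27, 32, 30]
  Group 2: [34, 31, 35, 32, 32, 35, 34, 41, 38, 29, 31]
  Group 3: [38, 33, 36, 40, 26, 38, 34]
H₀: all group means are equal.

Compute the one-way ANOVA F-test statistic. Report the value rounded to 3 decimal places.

Group means [31.00, 33.82, 35.00], grand mean 33.360
SSB = Σnᵢ(x̄ᵢ−x̄)² = 60.124; SSW = ΣΣ(x−x̄ᵢ)² = 363.636
MSB = 60.124/2 = 30.0618; MSW = 363.636/22 = 16.5289
F = MSB/MSW = 1.8187
df = (2, 22)

test statistic = 1.819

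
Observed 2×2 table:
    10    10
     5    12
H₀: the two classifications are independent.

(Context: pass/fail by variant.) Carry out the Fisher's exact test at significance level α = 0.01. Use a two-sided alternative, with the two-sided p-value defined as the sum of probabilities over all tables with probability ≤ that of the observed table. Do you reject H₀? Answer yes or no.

Margins: r₁=20, r₂=17, c₁=15, c₂=22, n=37
p_obs = C(20,10)·C(17,5)/C(37,15); sum pmf over tables with pmf ≤ p_obs
p-value (two-sided) = 0.31515
At α=0.01: p ≥ α → fail to reject H₀

reject H₀: no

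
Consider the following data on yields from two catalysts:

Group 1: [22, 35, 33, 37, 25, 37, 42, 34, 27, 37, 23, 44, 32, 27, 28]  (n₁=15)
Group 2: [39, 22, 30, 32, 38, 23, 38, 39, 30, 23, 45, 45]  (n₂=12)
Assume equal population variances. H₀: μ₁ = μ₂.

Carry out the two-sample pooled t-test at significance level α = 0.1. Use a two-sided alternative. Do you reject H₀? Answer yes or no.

x̄₁=32.200, s₁=6.700, n₁=15
x̄₂=33.667, s₂=8.228, n₂=12
s_p² = [14·6.700² + 11·8.228²]/25 = 54.9227
SE = √(s_p²·(1/15+1/12)) = 2.8703
t = (32.200−33.667)/2.8703 = -0.5110
df = 25
p-value (two-sided) = 0.61384
At α=0.1: p ≥ α → fail to reject H₀

reject H₀: no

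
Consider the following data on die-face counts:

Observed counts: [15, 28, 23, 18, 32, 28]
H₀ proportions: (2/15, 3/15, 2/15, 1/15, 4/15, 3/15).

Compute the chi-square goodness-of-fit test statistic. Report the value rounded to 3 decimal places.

n = 144; E_i = n·p_i = [19.20, 28.80, 19.20, 9.60, 38.40, 28.80]
χ² = (15−19.20)²/19.20 + (28−28.80)²/28.80 + (23−19.20)²/19.20 + (18−9.60)²/9.60 + (32−38.40)²/38.40 + (28−28.80)²/28.80 = 10.1319
df = 5

test statistic = 10.132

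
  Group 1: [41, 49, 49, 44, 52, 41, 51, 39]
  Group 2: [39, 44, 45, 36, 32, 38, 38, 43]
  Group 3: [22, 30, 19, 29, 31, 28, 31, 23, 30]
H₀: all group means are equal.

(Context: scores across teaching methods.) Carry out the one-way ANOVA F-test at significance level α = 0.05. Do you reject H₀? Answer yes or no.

Group means [45.75, 39.38, 27.00], grand mean 36.960
SSB = Σnᵢ(x̄ᵢ−x̄)² = 1557.585; SSW = ΣΣ(x−x̄ᵢ)² = 477.375
MSB = 1557.585/2 = 778.7925; MSW = 477.375/22 = 21.6989
F = MSB/MSW = 35.8909
df = (2, 22)
p-value (upper-tail) = 0.00000
At α=0.05: p < α → reject H₀

reject H₀: yes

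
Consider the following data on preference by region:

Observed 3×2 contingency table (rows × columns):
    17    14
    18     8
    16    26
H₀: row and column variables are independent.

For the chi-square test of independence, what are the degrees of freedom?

degrees of freedom = 2

df = (r−1)(c−1) = (3−1)·(2−1) = 2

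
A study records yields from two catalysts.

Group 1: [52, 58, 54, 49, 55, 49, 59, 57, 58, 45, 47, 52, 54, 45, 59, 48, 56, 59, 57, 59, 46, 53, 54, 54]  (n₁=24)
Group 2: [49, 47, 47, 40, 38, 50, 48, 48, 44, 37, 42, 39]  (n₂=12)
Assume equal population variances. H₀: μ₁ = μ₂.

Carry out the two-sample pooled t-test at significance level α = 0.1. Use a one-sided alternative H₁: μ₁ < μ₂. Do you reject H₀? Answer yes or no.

reject H₀: no

x̄₁=53.292, s₁=4.723, n₁=24
x̄₂=44.083, s₂=4.680, n₂=12
s_p² = [23·4.723² + 11·4.680²]/34 = 22.1728
SE = √(s_p²·(1/24+1/12)) = 1.6648
t = (53.292−44.083)/1.6648 = 5.5312
df = 34
p-value (one-sided, H₁ less) = 1.00000
At α=0.1: p ≥ α → fail to reject H₀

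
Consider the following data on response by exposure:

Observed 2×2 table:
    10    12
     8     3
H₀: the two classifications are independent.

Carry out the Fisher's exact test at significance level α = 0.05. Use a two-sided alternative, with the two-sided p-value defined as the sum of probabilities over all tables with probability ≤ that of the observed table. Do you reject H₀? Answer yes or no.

reject H₀: no

Margins: r₁=22, r₂=11, c₁=18, c₂=15, n=33
p_obs = C(22,10)·C(11,8)/C(33,18); sum pmf over tables with pmf ≤ p_obs
p-value (two-sided) = 0.26593
At α=0.05: p ≥ α → fail to reject H₀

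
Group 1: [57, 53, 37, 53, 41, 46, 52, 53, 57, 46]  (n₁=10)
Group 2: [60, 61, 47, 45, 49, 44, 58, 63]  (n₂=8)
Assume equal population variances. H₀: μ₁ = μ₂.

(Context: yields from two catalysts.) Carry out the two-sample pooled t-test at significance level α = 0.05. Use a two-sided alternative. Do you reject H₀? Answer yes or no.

x̄₁=49.500, s₁=6.737, n₁=10
x̄₂=53.375, s₂=7.873, n₂=8
s_p² = [9·6.737² + 7·7.873²]/16 = 52.6484
SE = √(s_p²·(1/10+1/8)) = 3.4418
t = (49.500−53.375)/3.4418 = -1.1259
df = 16
p-value (two-sided) = 0.27683
At α=0.05: p ≥ α → fail to reject H₀

reject H₀: no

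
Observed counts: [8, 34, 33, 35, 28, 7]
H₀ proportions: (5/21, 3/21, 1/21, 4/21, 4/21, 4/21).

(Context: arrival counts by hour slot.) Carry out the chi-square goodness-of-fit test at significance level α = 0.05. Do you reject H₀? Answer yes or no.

reject H₀: yes

n = 145; E_i = n·p_i = [34.52, 20.71, 6.90, 27.62, 27.62, 27.62]
χ² = (8−34.52)²/34.52 + (34−20.71)²/20.71 + (33−6.90)²/6.90 + (35−27.62)²/27.62 + (28−27.62)²/27.62 + (7−27.62)²/27.62 = 144.8917
df = 5
p-value (upper-tail) = 0.00000
At α=0.05: p < α → reject H₀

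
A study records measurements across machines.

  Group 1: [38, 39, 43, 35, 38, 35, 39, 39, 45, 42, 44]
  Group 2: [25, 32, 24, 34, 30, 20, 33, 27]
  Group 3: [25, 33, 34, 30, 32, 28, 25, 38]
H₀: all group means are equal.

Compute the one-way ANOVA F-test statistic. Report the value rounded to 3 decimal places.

test statistic = 20.243

Group means [39.73, 28.12, 30.62], grand mean 33.593
SSB = Σnᵢ(x̄ᵢ−x̄)² = 723.587; SSW = ΣΣ(x−x̄ᵢ)² = 428.932
MSB = 723.587/2 = 361.7934; MSW = 428.932/24 = 17.8722
F = MSB/MSW = 20.2434
df = (2, 24)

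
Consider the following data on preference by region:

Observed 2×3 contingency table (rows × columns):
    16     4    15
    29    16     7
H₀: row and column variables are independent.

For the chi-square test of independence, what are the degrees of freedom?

df = (r−1)(c−1) = (2−1)·(3−1) = 2

degrees of freedom = 2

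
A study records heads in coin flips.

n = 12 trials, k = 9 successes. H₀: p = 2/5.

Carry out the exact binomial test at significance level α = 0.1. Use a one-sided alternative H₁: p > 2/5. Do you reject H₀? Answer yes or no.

Exact binomial: n=12, k=9, p₀=2/5=0.4000
P(X≥9) from Σ C(n,i)·p₀^i·(1−p₀)^(n−i)
p-value (one-sided, H₁ greater) = 0.01527
At α=0.1: p < α → reject H₀

reject H₀: yes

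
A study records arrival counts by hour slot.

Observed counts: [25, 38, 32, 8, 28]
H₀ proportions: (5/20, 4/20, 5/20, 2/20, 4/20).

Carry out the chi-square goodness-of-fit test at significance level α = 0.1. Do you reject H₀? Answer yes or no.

reject H₀: yes

n = 131; E_i = n·p_i = [32.75, 26.20, 32.75, 13.10, 26.20]
χ² = (25−32.75)²/32.75 + (38−26.20)²/26.20 + (32−32.75)²/32.75 + (8−13.10)²/13.10 + (28−26.20)²/26.20 = 9.2748
df = 4
p-value (upper-tail) = 0.05459
At α=0.1: p < α → reject H₀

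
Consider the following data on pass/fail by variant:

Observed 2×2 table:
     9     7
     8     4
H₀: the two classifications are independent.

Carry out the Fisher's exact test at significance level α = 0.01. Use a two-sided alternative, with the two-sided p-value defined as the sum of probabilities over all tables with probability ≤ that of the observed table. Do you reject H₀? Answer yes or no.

reject H₀: no

Margins: r₁=16, r₂=12, c₁=17, c₂=11, n=28
p_obs = C(16,9)·C(12,8)/C(28,17); sum pmf over tables with pmf ≤ p_obs
p-value (two-sided) = 0.70465
At α=0.01: p ≥ α → fail to reject H₀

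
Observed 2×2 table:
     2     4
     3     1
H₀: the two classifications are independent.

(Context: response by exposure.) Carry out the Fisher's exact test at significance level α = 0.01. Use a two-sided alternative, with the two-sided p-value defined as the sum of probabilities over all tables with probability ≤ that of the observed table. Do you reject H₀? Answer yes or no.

reject H₀: no

Margins: r₁=6, r₂=4, c₁=5, c₂=5, n=10
p_obs = C(6,2)·C(4,3)/C(10,5); sum pmf over tables with pmf ≤ p_obs
p-value (two-sided) = 0.52381
At α=0.01: p ≥ α → fail to reject H₀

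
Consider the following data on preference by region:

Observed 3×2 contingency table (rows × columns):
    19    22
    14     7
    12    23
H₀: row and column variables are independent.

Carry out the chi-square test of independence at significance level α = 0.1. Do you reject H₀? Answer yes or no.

reject H₀: yes

Row totals [41, 21, 35], col totals [45, 52], n=97
χ² = (19−19.02)²/19.02 + (22−21.98)²/21.98 + (14−9.74)²/9.74 + (7−11.26)²/11.26 + (12−16.24)²/16.24 + (23−18.76)²/18.76 = 5.5337
df = 2
p-value (upper-tail) = 0.06286
At α=0.1: p < α → reject H₀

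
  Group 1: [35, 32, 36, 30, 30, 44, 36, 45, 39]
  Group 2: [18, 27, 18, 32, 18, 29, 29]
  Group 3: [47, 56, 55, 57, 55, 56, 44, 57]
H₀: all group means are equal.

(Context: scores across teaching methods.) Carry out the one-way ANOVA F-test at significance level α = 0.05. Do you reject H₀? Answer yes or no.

reject H₀: yes

Group means [36.33, 24.43, 53.38], grand mean 38.542
SSB = Σnᵢ(x̄ᵢ−x̄)² = 3198.369; SSW = ΣΣ(x−x̄ᵢ)² = 645.589
MSB = 3198.369/2 = 1599.1845; MSW = 645.589/21 = 30.7423
F = MSB/MSW = 52.0189
df = (2, 21)
p-value (upper-tail) = 0.00000
At α=0.05: p < α → reject H₀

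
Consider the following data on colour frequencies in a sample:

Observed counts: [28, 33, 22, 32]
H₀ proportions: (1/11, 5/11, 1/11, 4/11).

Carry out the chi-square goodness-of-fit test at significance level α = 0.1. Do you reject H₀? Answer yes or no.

reject H₀: yes

n = 115; E_i = n·p_i = [10.45, 52.27, 10.45, 41.82]
χ² = (28−10.45)²/10.45 + (33−52.27)²/52.27 + (22−10.45)²/10.45 + (32−41.82)²/41.82 = 51.6070
df = 3
p-value (upper-tail) = 0.00000
At α=0.1: p < α → reject H₀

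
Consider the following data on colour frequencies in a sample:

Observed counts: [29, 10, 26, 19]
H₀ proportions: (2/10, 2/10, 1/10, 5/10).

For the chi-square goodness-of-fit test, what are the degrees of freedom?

degrees of freedom = 3

df = k − 1 = 4 − 1 = 3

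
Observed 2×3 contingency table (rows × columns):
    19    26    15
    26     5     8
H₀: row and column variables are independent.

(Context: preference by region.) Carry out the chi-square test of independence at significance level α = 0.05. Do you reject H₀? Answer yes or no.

Row totals [60, 39], col totals [45, 31, 23], n=99
χ² = (19−27.27)²/27.27 + (26−18.79)²/18.79 + (15−13.94)²/13.94 + (26−17.73)²/17.73 + (5−12.21)²/12.21 + (8−9.06)²/9.06 = 13.6026
df = 2
p-value (upper-tail) = 0.00111
At α=0.05: p < α → reject H₀

reject H₀: yes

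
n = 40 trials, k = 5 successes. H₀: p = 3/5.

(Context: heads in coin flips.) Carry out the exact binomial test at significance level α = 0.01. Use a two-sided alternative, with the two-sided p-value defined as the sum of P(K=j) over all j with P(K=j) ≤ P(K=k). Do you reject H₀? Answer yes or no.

Exact binomial: n=40, k=5, p₀=3/5=0.6000
P(X=j) = C(n,j)·p₀^j·(1−p₀)^(n−j); p = Σ P(X=j) over j with P(X=j) ≤ P(X=5)
p-value (two-sided) = 0.00000
At α=0.01: p < α → reject H₀

reject H₀: yes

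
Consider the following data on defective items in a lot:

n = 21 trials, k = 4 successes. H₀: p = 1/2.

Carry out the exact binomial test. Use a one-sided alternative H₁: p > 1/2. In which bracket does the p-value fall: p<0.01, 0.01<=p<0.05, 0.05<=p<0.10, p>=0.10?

p-value bracket: p>=0.10

Exact binomial: n=21, k=4, p₀=1/2=0.5000
P(X≥4) from Σ C(n,i)·p₀^i·(1−p₀)^(n−i)
p-value (one-sided, H₁ greater) = 0.99926
→ bracket: p>=0.10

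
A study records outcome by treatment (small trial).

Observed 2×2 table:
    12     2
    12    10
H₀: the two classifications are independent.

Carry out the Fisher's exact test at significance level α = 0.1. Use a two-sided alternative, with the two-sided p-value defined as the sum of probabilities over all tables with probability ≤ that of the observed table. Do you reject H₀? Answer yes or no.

Margins: r₁=14, r₂=22, c₁=24, c₂=12, n=36
p_obs = C(14,12)·C(22,12)/C(36,24); sum pmf over tables with pmf ≤ p_obs
p-value (two-sided) = 0.07562
At α=0.1: p < α → reject H₀

reject H₀: yes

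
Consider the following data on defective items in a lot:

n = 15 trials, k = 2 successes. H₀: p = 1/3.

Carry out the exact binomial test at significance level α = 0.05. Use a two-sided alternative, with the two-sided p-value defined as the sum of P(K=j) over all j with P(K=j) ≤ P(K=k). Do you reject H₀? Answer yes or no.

Exact binomial: n=15, k=2, p₀=1/3=0.3333
P(X=j) = C(n,j)·p₀^j·(1−p₀)^(n−j); p = Σ P(X=j) over j with P(X=j) ≤ P(X=2)
p-value (two-sided) = 0.16759
At α=0.05: p ≥ α → fail to reject H₀

reject H₀: no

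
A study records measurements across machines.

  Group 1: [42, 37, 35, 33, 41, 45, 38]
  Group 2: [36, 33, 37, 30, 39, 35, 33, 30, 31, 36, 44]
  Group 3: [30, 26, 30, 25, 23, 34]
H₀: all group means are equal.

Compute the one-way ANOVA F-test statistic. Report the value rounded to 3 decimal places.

test statistic = 10.912

Group means [38.71, 34.91, 28.00], grand mean 34.292
SSB = Σnᵢ(x̄ᵢ−x̄)² = 378.621; SSW = ΣΣ(x−x̄ᵢ)² = 364.338
MSB = 378.621/2 = 189.3103; MSW = 364.338/21 = 17.3494
F = MSB/MSW = 10.9116
df = (2, 21)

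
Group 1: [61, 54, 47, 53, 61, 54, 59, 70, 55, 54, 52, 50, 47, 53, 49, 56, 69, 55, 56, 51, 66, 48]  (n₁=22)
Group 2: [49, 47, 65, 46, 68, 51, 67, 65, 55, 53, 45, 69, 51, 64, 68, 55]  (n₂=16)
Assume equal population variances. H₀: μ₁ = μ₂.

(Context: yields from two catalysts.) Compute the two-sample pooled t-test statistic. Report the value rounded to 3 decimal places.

test statistic = -0.768

x̄₁=55.455, s₁=6.552, n₁=22
x̄₂=57.375, s₂=8.891, n₂=16
s_p² = [21·6.552² + 15·8.891²]/36 = 57.9779
SE = √(s_p²·(1/22+1/16)) = 2.5018
t = (55.455−57.375)/2.5018 = -0.7676
df = 36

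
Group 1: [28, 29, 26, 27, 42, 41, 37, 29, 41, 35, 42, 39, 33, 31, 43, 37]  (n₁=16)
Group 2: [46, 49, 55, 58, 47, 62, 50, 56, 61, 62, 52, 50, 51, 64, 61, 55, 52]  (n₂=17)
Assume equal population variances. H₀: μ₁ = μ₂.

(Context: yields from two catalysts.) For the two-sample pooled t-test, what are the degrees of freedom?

df = n₁ + n₂ − 2 = 16 + 17 − 2 = 31

degrees of freedom = 31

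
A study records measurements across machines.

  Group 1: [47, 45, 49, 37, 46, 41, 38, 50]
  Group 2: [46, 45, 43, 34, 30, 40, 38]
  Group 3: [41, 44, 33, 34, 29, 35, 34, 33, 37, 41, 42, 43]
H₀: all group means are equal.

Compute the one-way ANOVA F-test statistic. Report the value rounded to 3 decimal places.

test statistic = 4.410

Group means [44.12, 39.43, 37.17], grand mean 39.815
SSB = Σnᵢ(x̄ᵢ−x̄)² = 233.818; SSW = ΣΣ(x−x̄ᵢ)² = 636.256
MSB = 233.818/2 = 116.9091; MSW = 636.256/24 = 26.5107
F = MSB/MSW = 4.4099
df = (2, 24)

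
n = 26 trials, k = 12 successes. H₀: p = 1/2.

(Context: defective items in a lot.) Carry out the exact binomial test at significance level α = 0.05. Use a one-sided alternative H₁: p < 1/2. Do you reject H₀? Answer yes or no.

Exact binomial: n=26, k=12, p₀=1/2=0.5000
P(X≤12) from Σ C(n,i)·p₀^i·(1−p₀)^(n−i)
p-value (one-sided, H₁ less) = 0.42251
At α=0.05: p ≥ α → fail to reject H₀

reject H₀: no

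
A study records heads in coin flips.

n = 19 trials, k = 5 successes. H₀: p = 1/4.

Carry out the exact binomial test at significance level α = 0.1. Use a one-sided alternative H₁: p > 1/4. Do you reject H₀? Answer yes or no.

Exact binomial: n=19, k=5, p₀=1/4=0.2500
P(X≥5) from Σ C(n,i)·p₀^i·(1−p₀)^(n−i)
p-value (one-sided, H₁ greater) = 0.53458
At α=0.1: p ≥ α → fail to reject H₀

reject H₀: no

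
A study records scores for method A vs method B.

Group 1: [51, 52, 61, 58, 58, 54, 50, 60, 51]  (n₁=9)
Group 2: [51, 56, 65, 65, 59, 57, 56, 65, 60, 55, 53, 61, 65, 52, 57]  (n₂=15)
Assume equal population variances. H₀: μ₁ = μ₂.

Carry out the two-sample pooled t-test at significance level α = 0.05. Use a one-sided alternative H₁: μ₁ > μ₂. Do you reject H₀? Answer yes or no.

reject H₀: no

x̄₁=55.000, s₁=4.272, n₁=9
x̄₂=58.467, s₂=4.897, n₂=15
s_p² = [8·4.272² + 14·4.897²]/22 = 21.8970
SE = √(s_p²·(1/9+1/15)) = 1.9730
t = (55.000−58.467)/1.9730 = -1.7570
df = 22
p-value (one-sided, H₁ greater) = 0.95359
At α=0.05: p ≥ α → fail to reject H₀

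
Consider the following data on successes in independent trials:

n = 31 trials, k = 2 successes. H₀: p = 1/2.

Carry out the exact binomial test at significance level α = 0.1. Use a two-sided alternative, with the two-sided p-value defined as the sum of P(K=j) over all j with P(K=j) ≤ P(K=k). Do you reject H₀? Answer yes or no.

reject H₀: yes

Exact binomial: n=31, k=2, p₀=1/2=0.5000
P(X=j) = C(n,j)·p₀^j·(1−p₀)^(n−j); p = Σ P(X=j) over j with P(X=j) ≤ P(X=2)
p-value (two-sided) = 0.00000
At α=0.1: p < α → reject H₀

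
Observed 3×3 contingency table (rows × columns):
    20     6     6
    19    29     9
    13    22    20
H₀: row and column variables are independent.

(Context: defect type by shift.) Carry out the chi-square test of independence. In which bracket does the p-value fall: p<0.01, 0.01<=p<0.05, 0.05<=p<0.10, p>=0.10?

Row totals [32, 57, 55], col totals [52, 57, 35], n=144
χ² = (20−11.56)²/11.56 + (6−12.67)²/12.67 + (6−7.78)²/7.78 + (19−20.58)²/20.58 + (29−22.56)²/22.56 + (9−13.85)²/13.85 + (13−19.86)²/19.86 + (22−21.77)²/21.77 + (20−13.37)²/13.37 = 19.4081
df = 4
p-value (upper-tail) = 0.00065
→ bracket: p<0.01

p-value bracket: p<0.01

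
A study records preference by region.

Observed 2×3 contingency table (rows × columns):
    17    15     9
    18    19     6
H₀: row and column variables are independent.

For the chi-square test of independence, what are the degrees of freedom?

degrees of freedom = 2

df = (r−1)(c−1) = (2−1)·(3−1) = 2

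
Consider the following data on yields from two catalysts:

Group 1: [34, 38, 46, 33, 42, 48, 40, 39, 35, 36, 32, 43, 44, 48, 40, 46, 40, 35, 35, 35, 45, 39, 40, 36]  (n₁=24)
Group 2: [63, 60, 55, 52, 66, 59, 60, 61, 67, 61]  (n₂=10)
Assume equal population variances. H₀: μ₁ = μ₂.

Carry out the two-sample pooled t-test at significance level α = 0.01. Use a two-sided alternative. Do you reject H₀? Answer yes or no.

x̄₁=39.542, s₁=4.827, n₁=24
x̄₂=60.400, s₂=4.526, n₂=10
s_p² = [23·4.827² + 9·4.526²]/32 = 22.5112
SE = √(s_p²·(1/24+1/10)) = 1.7858
t = (39.542−60.400)/1.7858 = -11.6801
df = 32
p-value (two-sided) = 0.00000
At α=0.01: p < α → reject H₀

reject H₀: yes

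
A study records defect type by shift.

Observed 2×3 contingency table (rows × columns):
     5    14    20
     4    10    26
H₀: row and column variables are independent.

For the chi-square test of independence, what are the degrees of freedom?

df = (r−1)(c−1) = (2−1)·(3−1) = 2

degrees of freedom = 2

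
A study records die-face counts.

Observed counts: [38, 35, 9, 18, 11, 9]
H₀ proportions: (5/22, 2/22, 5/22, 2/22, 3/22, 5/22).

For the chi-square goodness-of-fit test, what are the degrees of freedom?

df = k − 1 = 6 − 1 = 5

degrees of freedom = 5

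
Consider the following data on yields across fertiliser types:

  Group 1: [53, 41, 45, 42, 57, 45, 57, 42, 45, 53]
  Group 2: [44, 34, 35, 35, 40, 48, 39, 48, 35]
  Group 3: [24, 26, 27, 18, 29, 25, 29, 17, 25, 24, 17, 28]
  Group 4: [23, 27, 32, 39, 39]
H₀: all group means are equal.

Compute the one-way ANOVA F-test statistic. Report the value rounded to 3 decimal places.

test statistic = 34.545

Group means [48.00, 39.78, 24.08, 32.00], grand mean 35.750
SSB = Σnᵢ(x̄ᵢ−x̄)² = 3350.278; SSW = ΣΣ(x−x̄ᵢ)² = 1034.472
MSB = 3350.278/3 = 1116.7593; MSW = 1034.472/32 = 32.3273
F = MSB/MSW = 34.5454
df = (3, 32)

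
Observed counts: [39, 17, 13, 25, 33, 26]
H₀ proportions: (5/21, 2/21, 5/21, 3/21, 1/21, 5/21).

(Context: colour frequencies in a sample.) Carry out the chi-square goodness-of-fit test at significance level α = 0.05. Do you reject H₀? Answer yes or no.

n = 153; E_i = n·p_i = [36.43, 14.57, 36.43, 21.86, 7.29, 36.43]
χ² = (39−36.43)²/36.43 + (17−14.57)²/14.57 + (13−36.43)²/36.43 + (25−21.86)²/21.86 + (33−7.29)²/7.29 + (26−36.43)²/36.43 = 109.8477
df = 5
p-value (upper-tail) = 0.00000
At α=0.05: p < α → reject H₀

reject H₀: yes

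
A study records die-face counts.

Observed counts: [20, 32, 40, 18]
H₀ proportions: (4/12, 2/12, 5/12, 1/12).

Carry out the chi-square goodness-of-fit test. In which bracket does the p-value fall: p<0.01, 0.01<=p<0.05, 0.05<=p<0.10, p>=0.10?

n = 110; E_i = n·p_i = [36.67, 18.33, 45.83, 9.17]
χ² = (20−36.67)²/36.67 + (32−18.33)²/18.33 + (40−45.83)²/45.83 + (18−9.17)²/9.17 = 27.0182
df = 3
p-value (upper-tail) = 0.00001
→ bracket: p<0.01

p-value bracket: p<0.01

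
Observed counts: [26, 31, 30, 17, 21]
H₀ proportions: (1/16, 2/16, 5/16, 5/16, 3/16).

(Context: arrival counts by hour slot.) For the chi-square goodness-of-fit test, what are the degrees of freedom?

df = k − 1 = 5 − 1 = 4

degrees of freedom = 4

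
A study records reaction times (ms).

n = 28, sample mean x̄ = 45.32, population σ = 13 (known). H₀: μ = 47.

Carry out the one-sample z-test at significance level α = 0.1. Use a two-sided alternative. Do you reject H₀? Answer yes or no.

SE = σ/√n = 13/√28 = 2.4568
z = (x̄−μ₀)/SE = (45.32−47)/2.4568 = -0.6838
p-value (two-sided) = 0.49409
At α=0.1: p ≥ α → fail to reject H₀

reject H₀: no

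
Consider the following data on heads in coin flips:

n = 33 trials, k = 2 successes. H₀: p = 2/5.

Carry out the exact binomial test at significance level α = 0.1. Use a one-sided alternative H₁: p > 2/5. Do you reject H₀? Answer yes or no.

Exact binomial: n=33, k=2, p₀=2/5=0.4000
P(X≥2) from Σ C(n,i)·p₀^i·(1−p₀)^(n−i)
p-value (one-sided, H₁ greater) = 1.00000
At α=0.1: p ≥ α → fail to reject H₀

reject H₀: no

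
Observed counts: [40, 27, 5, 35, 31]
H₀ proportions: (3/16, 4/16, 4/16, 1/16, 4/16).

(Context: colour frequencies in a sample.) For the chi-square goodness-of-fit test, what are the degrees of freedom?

df = k − 1 = 5 − 1 = 4

degrees of freedom = 4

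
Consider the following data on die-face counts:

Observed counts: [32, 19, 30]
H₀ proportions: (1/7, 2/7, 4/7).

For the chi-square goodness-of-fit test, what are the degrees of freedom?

degrees of freedom = 2

df = k − 1 = 3 − 1 = 2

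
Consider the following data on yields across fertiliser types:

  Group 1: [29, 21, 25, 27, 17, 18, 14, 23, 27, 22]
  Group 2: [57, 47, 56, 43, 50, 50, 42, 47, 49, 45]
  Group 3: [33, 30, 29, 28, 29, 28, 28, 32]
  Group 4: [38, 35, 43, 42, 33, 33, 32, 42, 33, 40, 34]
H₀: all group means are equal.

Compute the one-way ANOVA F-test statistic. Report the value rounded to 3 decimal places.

test statistic = 67.480

Group means [22.30, 48.60, 29.62, 36.82], grand mean 34.641
SSB = Σnᵢ(x̄ᵢ−x̄)² = 3724.963; SSW = ΣΣ(x−x̄ᵢ)² = 644.011
MSB = 3724.963/3 = 1241.6543; MSW = 644.011/35 = 18.4003
F = MSB/MSW = 67.4800
df = (3, 35)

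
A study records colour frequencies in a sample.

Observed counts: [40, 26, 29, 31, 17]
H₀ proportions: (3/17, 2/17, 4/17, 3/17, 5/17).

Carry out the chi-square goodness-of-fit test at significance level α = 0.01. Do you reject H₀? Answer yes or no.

n = 143; E_i = n·p_i = [25.24, 16.82, 33.65, 25.24, 42.06]
χ² = (40−25.24)²/25.24 + (26−16.82)²/16.82 + (29−33.65)²/33.65 + (31−25.24)²/25.24 + (17−42.06)²/42.06 = 30.5328
df = 4
p-value (upper-tail) = 0.00000
At α=0.01: p < α → reject H₀

reject H₀: yes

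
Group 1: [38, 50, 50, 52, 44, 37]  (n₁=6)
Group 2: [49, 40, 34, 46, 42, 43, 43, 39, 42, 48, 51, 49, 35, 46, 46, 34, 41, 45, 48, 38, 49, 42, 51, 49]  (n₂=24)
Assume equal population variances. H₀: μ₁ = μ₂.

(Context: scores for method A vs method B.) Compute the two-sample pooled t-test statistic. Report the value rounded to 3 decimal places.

test statistic = 0.568

x̄₁=45.167, s₁=6.524, n₁=6
x̄₂=43.750, s₂=5.202, n₂=24
s_p² = [5·6.524² + 23·5.202²]/28 = 29.8333
SE = √(s_p²·(1/6+1/24)) = 2.4930
t = (45.167−43.750)/2.4930 = 0.5682
df = 28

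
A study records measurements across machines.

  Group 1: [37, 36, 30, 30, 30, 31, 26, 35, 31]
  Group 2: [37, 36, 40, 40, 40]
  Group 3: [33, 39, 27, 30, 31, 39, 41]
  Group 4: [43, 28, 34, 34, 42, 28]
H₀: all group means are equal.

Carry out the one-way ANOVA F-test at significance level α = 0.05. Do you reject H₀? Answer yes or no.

reject H₀: no

Group means [31.78, 38.60, 34.29, 34.83], grand mean 34.370
SSB = Σnᵢ(x̄ᵢ−x̄)² = 151.279; SSW = ΣΣ(x−x̄ᵢ)² = 501.017
MSB = 151.279/3 = 50.4263; MSW = 501.017/23 = 21.7834
F = MSB/MSW = 2.3149
df = (3, 23)
p-value (upper-tail) = 0.10248
At α=0.05: p ≥ α → fail to reject H₀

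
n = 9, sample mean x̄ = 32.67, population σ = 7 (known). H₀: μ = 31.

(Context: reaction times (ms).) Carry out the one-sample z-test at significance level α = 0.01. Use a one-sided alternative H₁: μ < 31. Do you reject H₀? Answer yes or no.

SE = σ/√n = 7/√9 = 2.3333
z = (x̄−μ₀)/SE = (32.67−31)/2.3333 = 0.7157
p-value (one-sided, H₁ less) = 0.76292
At α=0.01: p ≥ α → fail to reject H₀

reject H₀: no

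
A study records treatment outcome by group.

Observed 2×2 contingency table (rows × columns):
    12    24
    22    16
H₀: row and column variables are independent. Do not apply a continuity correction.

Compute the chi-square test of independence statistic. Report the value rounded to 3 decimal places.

test statistic = 4.490

Row totals [36, 38], col totals [34, 40], n=74
χ² = (12−16.54)²/16.54 + (24−19.46)²/19.46 + (22−17.46)²/17.46 + (16−20.54)²/20.54 = 4.4904
df = 1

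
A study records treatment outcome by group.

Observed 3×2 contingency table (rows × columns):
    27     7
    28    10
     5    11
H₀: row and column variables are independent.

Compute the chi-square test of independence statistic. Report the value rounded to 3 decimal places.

Row totals [34, 38, 16], col totals [60, 28], n=88
χ² = (27−23.18)²/23.18 + (7−10.82)²/10.82 + (28−25.91)²/25.91 + (10−12.09)²/12.09 + (5−10.91)²/10.91 + (11−5.09)²/5.09 = 12.5663
df = 2

test statistic = 12.566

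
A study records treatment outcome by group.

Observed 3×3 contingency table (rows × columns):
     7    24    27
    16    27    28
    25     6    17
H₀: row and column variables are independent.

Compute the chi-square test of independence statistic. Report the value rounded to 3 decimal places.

Row totals [58, 71, 48], col totals [48, 57, 72], n=177
χ² = (7−15.73)²/15.73 + (24−18.68)²/18.68 + (27−23.59)²/23.59 + (16−19.25)²/19.25 + (27−22.86)²/22.86 + (28−28.88)²/28.88 + (25−13.02)²/13.02 + (6−15.46)²/15.46 + (17−19.53)²/19.53 = 25.3219
df = 4

test statistic = 25.322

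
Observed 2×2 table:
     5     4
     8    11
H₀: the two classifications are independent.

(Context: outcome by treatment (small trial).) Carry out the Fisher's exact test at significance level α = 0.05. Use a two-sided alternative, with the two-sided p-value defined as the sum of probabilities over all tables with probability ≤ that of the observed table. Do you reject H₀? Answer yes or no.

reject H₀: no

Margins: r₁=9, r₂=19, c₁=13, c₂=15, n=28
p_obs = C(9,5)·C(19,8)/C(28,13); sum pmf over tables with pmf ≤ p_obs
p-value (two-sided) = 0.68913
At α=0.05: p ≥ α → fail to reject H₀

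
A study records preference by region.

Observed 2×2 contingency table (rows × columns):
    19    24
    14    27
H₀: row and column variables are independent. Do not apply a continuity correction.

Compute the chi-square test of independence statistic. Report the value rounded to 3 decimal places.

test statistic = 0.887

Row totals [43, 41], col totals [33, 51], n=84
χ² = (19−16.89)²/16.89 + (24−26.11)²/26.11 + (14−16.11)²/16.11 + (27−24.89)²/24.89 = 0.8869
df = 1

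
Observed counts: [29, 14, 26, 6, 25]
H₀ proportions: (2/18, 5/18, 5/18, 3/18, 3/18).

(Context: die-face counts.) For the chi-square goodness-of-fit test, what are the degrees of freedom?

degrees of freedom = 4

df = k − 1 = 5 − 1 = 4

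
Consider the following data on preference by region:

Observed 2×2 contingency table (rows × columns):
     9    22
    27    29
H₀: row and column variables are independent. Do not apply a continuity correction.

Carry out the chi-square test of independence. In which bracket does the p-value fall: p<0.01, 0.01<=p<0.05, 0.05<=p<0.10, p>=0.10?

p-value bracket: 0.05<=p<0.10

Row totals [31, 56], col totals [36, 51], n=87
χ² = (9−12.83)²/12.83 + (22−18.17)²/18.17 + (27−23.17)²/23.17 + (29−32.83)²/32.83 = 3.0268
df = 1
p-value (upper-tail) = 0.08190
→ bracket: 0.05<=p<0.10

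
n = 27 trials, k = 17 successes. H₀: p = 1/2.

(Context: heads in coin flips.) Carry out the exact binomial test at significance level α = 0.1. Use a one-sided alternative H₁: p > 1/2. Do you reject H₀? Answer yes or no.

reject H₀: no

Exact binomial: n=27, k=17, p₀=1/2=0.5000
P(X≥17) from Σ C(n,i)·p₀^i·(1−p₀)^(n−i)
p-value (one-sided, H₁ greater) = 0.12389
At α=0.1: p ≥ α → fail to reject H₀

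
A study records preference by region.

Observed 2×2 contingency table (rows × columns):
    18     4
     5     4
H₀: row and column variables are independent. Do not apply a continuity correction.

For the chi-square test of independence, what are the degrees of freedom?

degrees of freedom = 1

df = (r−1)(c−1) = (2−1)·(2−1) = 1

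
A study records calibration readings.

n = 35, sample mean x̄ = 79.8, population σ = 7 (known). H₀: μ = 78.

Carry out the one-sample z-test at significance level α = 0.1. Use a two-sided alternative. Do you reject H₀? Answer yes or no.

SE = σ/√n = 7/√35 = 1.1832
z = (x̄−μ₀)/SE = (79.8−78)/1.1832 = 1.5213
p-value (two-sided) = 0.12819
At α=0.1: p ≥ α → fail to reject H₀

reject H₀: no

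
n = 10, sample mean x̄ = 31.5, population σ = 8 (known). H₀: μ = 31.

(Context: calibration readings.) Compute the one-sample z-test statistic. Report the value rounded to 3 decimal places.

SE = σ/√n = 8/√10 = 2.5298
z = (x̄−μ₀)/SE = (31.5−31)/2.5298 = 0.1976

test statistic = 0.198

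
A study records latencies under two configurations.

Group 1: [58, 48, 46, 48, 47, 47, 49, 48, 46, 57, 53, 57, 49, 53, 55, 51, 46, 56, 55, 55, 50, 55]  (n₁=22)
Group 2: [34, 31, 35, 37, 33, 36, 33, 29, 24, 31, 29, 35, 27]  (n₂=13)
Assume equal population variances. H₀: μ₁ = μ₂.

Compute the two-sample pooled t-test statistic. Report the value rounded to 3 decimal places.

test statistic = 13.857

x̄₁=51.318, s₁=4.133, n₁=22
x̄₂=31.846, s₂=3.805, n₂=13
s_p² = [21·4.133² + 12·3.805²]/33 = 16.1353
SE = √(s_p²·(1/22+1/13)) = 1.4052
t = (51.318−31.846)/1.4052 = 13.8571
df = 33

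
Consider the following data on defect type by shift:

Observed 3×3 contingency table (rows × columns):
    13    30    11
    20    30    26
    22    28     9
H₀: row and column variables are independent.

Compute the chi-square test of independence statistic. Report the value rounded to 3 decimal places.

Row totals [54, 76, 59], col totals [55, 88, 46], n=189
χ² = (13−15.71)²/15.71 + (30−25.14)²/25.14 + (11−13.14)²/13.14 + (20−22.12)²/22.12 + (30−35.39)²/35.39 + (26−18.50)²/18.50 + (22−17.17)²/17.17 + (28−27.47)²/27.47 + (9−14.36)²/14.36 = 9.1919
df = 4

test statistic = 9.192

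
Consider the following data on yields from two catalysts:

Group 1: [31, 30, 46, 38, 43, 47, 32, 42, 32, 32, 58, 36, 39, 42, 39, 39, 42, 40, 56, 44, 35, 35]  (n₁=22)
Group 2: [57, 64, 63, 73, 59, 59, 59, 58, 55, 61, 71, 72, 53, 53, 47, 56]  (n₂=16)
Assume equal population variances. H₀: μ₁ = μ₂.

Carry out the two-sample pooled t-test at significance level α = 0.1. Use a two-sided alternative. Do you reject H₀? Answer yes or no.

reject H₀: yes

x̄₁=39.909, s₁=7.393, n₁=22
x̄₂=60.000, s₂=7.230, n₂=16
s_p² = [21·7.393² + 15·7.230²]/36 = 53.6616
SE = √(s_p²·(1/22+1/16)) = 2.4069
t = (39.909−60.000)/2.4069 = -8.3473
df = 36
p-value (two-sided) = 0.00000
At α=0.1: p < α → reject H₀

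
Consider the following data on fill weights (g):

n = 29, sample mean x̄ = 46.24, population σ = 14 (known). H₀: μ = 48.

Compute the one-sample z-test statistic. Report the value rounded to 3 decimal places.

SE = σ/√n = 14/√29 = 2.5997
z = (x̄−μ₀)/SE = (46.24−48)/2.5997 = -0.6770

test statistic = -0.677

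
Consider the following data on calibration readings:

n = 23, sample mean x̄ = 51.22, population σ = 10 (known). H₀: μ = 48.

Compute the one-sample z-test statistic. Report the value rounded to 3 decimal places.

SE = σ/√n = 10/√23 = 2.0851
z = (x̄−μ₀)/SE = (51.22−48)/2.0851 = 1.5443

test statistic = 1.544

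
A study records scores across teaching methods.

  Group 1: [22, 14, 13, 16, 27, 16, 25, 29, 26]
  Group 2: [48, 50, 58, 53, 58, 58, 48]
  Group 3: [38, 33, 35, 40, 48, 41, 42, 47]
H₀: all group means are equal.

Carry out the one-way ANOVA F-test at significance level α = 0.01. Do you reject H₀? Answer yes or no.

Group means [20.89, 53.29, 40.50], grand mean 36.875
SSB = Σnᵢ(x̄ᵢ−x̄)² = 4290.308; SSW = ΣΣ(x−x̄ᵢ)² = 632.317
MSB = 4290.308/2 = 2145.1538; MSW = 632.317/21 = 30.1104
F = MSB/MSW = 71.2431
df = (2, 21)
p-value (upper-tail) = 0.00000
At α=0.01: p < α → reject H₀

reject H₀: yes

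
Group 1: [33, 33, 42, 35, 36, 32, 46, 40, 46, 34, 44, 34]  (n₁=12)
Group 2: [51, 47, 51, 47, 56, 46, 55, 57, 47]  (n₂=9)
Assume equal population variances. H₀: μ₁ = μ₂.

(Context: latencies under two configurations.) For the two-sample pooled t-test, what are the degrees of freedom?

degrees of freedom = 19

df = n₁ + n₂ − 2 = 12 + 9 − 2 = 19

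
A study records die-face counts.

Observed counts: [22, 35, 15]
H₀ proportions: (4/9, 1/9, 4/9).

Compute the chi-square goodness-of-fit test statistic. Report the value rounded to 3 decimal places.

test statistic = 103.281

n = 72; E_i = n·p_i = [32.00, 8.00, 32.00]
χ² = (22−32.00)²/32.00 + (35−8.00)²/8.00 + (15−32.00)²/32.00 = 103.2812
df = 2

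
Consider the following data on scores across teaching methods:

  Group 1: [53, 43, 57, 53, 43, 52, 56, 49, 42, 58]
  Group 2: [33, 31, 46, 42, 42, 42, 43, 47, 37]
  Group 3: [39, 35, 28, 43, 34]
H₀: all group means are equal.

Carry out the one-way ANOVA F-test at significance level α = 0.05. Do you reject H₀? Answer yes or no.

Group means [50.60, 40.33, 35.80], grand mean 43.667
SSB = Σnᵢ(x̄ᵢ−x̄)² = 890.133; SSW = ΣΣ(x−x̄ᵢ)² = 701.200
MSB = 890.133/2 = 445.0667; MSW = 701.200/21 = 33.3905
F = MSB/MSW = 13.3292
df = (2, 21)
p-value (upper-tail) = 0.00018
At α=0.05: p < α → reject H₀

reject H₀: yes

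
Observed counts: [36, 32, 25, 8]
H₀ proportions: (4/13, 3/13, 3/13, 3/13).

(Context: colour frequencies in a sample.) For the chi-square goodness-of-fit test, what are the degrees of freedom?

degrees of freedom = 3

df = k − 1 = 4 − 1 = 3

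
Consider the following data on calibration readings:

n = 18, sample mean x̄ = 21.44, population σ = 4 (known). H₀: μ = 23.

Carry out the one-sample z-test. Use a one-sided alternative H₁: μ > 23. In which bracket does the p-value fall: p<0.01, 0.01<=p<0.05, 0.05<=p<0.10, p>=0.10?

p-value bracket: p>=0.10

SE = σ/√n = 4/√18 = 0.9428
z = (x̄−μ₀)/SE = (21.44−23)/0.9428 = -1.6546
p-value (one-sided, H₁ greater) = 0.95100
→ bracket: p>=0.10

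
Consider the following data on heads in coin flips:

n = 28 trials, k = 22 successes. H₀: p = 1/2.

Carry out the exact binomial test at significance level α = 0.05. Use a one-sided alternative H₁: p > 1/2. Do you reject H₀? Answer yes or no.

reject H₀: yes

Exact binomial: n=28, k=22, p₀=1/2=0.5000
P(X≥22) from Σ C(n,i)·p₀^i·(1−p₀)^(n−i)
p-value (one-sided, H₁ greater) = 0.00186
At α=0.05: p < α → reject H₀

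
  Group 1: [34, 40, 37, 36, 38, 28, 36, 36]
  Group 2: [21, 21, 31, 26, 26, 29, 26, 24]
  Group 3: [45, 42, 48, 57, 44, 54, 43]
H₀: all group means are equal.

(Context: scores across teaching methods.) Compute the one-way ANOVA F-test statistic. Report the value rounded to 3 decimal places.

Group means [35.62, 25.50, 47.57], grand mean 35.739
SSB = Σnᵢ(x̄ᵢ−x̄)² = 1818.845; SSW = ΣΣ(x−x̄ᵢ)² = 375.589
MSB = 1818.845/2 = 909.4227; MSW = 375.589/20 = 18.7795
F = MSB/MSW = 48.4264
df = (2, 20)

test statistic = 48.426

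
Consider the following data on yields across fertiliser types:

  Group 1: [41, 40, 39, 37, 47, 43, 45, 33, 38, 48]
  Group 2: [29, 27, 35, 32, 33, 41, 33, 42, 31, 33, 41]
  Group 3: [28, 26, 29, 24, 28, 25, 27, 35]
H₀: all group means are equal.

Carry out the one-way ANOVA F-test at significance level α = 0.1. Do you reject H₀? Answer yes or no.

reject H₀: yes

Group means [41.10, 34.27, 27.75], grand mean 34.828
SSB = Σnᵢ(x̄ᵢ−x̄)² = 797.556; SSW = ΣΣ(x−x̄ᵢ)² = 530.582
MSB = 797.556/2 = 398.7781; MSW = 530.582/26 = 20.4070
F = MSB/MSW = 19.5412
df = (2, 26)
p-value (upper-tail) = 0.00001
At α=0.1: p < α → reject H₀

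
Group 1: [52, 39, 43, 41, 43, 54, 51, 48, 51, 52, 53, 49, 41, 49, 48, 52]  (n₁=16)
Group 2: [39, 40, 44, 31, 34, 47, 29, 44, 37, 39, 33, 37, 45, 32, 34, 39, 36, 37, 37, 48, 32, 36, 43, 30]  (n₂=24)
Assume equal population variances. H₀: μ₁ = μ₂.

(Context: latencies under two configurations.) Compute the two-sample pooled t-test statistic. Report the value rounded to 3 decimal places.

test statistic = 6.120

x̄₁=47.875, s₁=4.884, n₁=16
x̄₂=37.625, s₂=5.380, n₂=24
s_p² = [15·4.884² + 23·5.380²]/38 = 26.9309
SE = √(s_p²·(1/16+1/24)) = 1.6749
t = (47.875−37.625)/1.6749 = 6.1198
df = 38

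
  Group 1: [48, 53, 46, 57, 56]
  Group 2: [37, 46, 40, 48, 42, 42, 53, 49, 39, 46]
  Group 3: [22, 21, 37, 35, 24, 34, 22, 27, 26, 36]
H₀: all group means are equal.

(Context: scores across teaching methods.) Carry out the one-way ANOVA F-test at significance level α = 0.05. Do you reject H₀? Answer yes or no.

reject H₀: yes

Group means [52.00, 44.20, 28.40], grand mean 39.440
SSB = Σnᵢ(x̄ᵢ−x̄)² = 2234.160; SSW = ΣΣ(x−x̄ᵢ)² = 692.000
MSB = 2234.160/2 = 1117.0800; MSW = 692.000/22 = 31.4545
F = MSB/MSW = 35.5141
df = (2, 22)
p-value (upper-tail) = 0.00000
At α=0.05: p < α → reject H₀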